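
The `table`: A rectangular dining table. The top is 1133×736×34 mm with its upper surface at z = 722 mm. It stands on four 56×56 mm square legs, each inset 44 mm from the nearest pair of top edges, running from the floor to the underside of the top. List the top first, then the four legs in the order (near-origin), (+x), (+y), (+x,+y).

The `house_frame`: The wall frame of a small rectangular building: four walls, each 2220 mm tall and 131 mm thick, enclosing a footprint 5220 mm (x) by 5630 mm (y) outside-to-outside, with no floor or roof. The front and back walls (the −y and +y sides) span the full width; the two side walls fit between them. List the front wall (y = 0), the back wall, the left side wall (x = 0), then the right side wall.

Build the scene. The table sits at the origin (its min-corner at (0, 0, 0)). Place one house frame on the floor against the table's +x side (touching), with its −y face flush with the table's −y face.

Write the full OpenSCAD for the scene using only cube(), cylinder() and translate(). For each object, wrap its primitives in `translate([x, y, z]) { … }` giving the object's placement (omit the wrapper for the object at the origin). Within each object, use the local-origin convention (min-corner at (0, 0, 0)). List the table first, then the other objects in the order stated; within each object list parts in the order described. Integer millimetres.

translate([0, 0, 688]) cube([1133, 736, 34]);
translate([44, 44, 0]) cube([56, 56, 688]);
translate([1033, 44, 0]) cube([56, 56, 688]);
translate([44, 636, 0]) cube([56, 56, 688]);
translate([1033, 636, 0]) cube([56, 56, 688]);
translate([1133, 0, 0]) {
  cube([5220, 131, 2220]);
  translate([0, 5499, 0]) cube([5220, 131, 2220]);
  translate([0, 131, 0]) cube([131, 5368, 2220]);
  translate([5089, 131, 0]) cube([131, 5368, 2220]);
}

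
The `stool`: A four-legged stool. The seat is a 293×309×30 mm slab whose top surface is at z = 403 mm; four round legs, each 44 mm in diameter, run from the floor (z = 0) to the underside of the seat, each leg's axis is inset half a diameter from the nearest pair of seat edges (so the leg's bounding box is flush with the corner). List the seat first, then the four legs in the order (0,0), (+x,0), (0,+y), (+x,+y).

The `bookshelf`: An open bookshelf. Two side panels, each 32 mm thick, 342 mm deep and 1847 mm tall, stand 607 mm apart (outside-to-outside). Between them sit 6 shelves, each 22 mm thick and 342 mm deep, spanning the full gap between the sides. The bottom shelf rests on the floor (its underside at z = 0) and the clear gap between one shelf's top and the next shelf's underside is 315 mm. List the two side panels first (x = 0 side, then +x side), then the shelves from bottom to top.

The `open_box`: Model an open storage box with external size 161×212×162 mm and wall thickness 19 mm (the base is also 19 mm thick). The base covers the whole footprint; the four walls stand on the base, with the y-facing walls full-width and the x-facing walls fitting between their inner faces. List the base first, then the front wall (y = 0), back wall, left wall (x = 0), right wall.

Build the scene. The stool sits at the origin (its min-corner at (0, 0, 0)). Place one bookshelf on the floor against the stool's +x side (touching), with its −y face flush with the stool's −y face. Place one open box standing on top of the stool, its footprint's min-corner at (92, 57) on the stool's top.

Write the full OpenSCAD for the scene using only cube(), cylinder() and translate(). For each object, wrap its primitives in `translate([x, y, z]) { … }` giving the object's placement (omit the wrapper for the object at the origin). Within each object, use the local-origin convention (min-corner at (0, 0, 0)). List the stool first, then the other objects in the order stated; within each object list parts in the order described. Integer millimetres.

translate([0, 0, 373]) cube([293, 309, 30]);
translate([22, 22, 0]) cylinder(h = 373, r = 22);
translate([271, 22, 0]) cylinder(h = 373, r = 22);
translate([22, 287, 0]) cylinder(h = 373, r = 22);
translate([271, 287, 0]) cylinder(h = 373, r = 22);
translate([293, 0, 0]) {
  cube([32, 342, 1847]);
  translate([575, 0, 0]) cube([32, 342, 1847]);
  translate([32, 0, 0]) cube([543, 342, 22]);
  translate([32, 0, 337]) cube([543, 342, 22]);
  translate([32, 0, 674]) cube([543, 342, 22]);
  translate([32, 0, 1011]) cube([543, 342, 22]);
  translate([32, 0, 1348]) cube([543, 342, 22]);
  translate([32, 0, 1685]) cube([543, 342, 22]);
}
translate([92, 57, 403]) {
  cube([161, 212, 19]);
  translate([0, 0, 19]) cube([161, 19, 143]);
  translate([0, 193, 19]) cube([161, 19, 143]);
  translate([0, 19, 19]) cube([19, 174, 143]);
  translate([142, 19, 19]) cube([19, 174, 143]);
}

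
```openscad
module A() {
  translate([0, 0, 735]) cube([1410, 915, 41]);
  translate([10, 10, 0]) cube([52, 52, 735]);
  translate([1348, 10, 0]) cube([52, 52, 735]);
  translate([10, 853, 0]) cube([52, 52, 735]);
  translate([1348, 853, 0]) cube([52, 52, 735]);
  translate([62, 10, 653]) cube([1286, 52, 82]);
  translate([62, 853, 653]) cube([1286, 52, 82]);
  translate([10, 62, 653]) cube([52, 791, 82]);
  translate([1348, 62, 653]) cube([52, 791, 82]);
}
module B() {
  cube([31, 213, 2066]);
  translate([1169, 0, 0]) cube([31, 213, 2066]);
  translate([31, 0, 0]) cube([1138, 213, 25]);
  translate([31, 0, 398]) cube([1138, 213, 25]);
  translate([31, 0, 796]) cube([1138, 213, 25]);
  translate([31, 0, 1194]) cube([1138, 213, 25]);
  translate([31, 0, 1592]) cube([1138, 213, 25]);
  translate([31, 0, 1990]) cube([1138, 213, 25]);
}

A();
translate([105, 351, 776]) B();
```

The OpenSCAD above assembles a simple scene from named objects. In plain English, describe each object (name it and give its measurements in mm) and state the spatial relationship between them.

A is a table with a 1410×915 mm rectangular top, 41 mm thick, top surface at z = 776 mm, supported by four 52×52 mm square legs, each inset 10 mm from the nearest pair of top edges, running from the floor. Four apron rails, 52 mm thick and 82 mm tall, run between adjacent legs with their top edges flush with the underside of the top and their outer faces flush with the legs' outer faces.

B is an open bookshelf. Two side panels, each 31 mm thick, 213 mm deep and 2066 mm tall, stand 1200 mm apart (outside-to-outside). Between them sit 6 shelves, each 25 mm thick and 213 mm deep, spanning the full gap between the sides. The bottom shelf rests on the floor (its underside at z = 0) and the clear gap between one shelf's top and the next shelf's underside is 373 mm.

The bookshelf is on top of the table, centred.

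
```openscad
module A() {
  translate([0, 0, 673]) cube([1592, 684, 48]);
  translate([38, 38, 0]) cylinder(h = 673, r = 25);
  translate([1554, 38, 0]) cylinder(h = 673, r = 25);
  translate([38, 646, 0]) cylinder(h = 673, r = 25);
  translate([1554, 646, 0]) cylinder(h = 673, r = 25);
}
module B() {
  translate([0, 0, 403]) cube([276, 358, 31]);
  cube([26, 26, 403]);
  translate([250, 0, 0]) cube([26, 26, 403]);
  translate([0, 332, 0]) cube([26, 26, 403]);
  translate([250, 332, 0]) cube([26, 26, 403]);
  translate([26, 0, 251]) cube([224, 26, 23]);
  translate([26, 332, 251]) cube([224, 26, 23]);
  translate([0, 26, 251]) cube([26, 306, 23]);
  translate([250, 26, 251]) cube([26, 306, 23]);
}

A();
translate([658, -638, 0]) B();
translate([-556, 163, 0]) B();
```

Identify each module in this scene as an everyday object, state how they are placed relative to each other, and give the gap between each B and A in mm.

Each stool's nearest face is 280 mm from the table's bounding box.

A is a table. B is a stool. Two stools sit around the table at the −y, −x sides. The gap between each stool and the table is 280 mm.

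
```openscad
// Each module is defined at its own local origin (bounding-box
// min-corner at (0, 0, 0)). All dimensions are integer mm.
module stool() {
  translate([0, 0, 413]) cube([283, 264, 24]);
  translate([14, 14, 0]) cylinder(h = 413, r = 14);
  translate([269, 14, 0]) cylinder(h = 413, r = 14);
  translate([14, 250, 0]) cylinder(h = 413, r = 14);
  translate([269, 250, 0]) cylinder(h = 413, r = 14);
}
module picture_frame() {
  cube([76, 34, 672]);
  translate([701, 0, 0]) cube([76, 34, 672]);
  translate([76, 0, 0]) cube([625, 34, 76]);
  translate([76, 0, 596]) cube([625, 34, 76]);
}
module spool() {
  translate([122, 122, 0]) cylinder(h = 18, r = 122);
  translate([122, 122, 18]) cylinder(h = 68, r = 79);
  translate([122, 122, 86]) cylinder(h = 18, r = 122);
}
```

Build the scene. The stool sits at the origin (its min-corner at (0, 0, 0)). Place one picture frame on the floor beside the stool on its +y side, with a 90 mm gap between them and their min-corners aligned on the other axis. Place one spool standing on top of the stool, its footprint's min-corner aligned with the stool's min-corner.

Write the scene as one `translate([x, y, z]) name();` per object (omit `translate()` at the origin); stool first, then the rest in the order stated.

stool();
translate([0, 354, 0]) picture_frame();
translate([0, 0, 437]) spool();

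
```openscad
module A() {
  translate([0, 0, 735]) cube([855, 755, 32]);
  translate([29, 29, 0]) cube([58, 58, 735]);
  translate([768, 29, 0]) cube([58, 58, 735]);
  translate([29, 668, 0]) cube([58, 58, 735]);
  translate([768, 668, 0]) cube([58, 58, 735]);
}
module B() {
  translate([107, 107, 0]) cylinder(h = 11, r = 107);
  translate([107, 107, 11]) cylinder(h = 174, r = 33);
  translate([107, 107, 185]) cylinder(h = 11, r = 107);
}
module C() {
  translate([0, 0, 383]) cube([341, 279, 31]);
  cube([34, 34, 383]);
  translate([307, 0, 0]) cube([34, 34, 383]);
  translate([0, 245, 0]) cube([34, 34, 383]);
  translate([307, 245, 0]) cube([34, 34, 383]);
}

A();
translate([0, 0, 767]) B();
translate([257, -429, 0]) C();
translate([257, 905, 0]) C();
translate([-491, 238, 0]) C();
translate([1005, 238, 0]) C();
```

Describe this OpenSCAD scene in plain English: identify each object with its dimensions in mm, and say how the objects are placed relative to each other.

A is a table with a 855×755 mm rectangular top, 32 mm thick, top surface at z = 767 mm, supported by four 58×58 mm square legs, each inset 29 mm from the nearest pair of top edges, running from the floor.

B is a spool: two coaxial disc flanges of radius 107 mm and thickness 11 mm, joined by a core cylinder of radius 33 mm and height 174 mm. The lower flange rests on z = 0 and the three cylinders share a vertical axis.

C is a simple wooden stool: a rectangular seat 341 mm (x) by 279 mm (y), 31 mm thick, top face at z = 414 mm, on four square legs, each 34×34 mm in cross-section. The legs rest on z = 0, each flush with a corner of the seat.

The spool is on top of the table. Four stools sit around the table at the −y, +y, −x, +x sides.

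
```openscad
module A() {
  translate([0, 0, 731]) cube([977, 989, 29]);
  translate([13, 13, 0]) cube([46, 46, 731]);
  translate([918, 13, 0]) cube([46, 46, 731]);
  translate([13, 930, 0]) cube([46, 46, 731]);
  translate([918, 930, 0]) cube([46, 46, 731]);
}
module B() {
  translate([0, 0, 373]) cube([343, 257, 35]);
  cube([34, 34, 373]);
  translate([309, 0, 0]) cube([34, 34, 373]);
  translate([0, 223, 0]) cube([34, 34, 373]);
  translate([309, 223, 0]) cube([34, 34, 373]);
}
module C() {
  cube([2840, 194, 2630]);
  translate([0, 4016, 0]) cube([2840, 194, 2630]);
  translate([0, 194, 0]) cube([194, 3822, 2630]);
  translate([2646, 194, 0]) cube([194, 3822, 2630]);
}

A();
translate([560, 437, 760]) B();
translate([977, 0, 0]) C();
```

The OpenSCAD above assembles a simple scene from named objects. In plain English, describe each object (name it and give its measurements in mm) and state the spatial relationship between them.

A is a table: top 977 mm (x) × 989 mm (y), 29 mm thick, upper face at z = 760 mm, on four 46×46 mm square legs, each inset 13 mm from the nearest pair of top edges, running from z = 0 to the bottom of the top.

B is a four-legged stool. The seat is a 343×257×35 mm slab whose top surface is at z = 408 mm; four square legs, each 34×34 mm in cross-section, run from the floor (z = 0) to the underside of the seat, each flush with a corner of the seat.

C is a box-shaped house frame (walls only): outside footprint 2840×4210 mm, wall height 2630 mm, wall thickness 194 mm. The two y-facing walls run the full x-width; the two x-facing walls fit between the inner faces of the y-facing walls.

The stool is on top of the table. The house frame is against the table's +x side, with their −y faces flush.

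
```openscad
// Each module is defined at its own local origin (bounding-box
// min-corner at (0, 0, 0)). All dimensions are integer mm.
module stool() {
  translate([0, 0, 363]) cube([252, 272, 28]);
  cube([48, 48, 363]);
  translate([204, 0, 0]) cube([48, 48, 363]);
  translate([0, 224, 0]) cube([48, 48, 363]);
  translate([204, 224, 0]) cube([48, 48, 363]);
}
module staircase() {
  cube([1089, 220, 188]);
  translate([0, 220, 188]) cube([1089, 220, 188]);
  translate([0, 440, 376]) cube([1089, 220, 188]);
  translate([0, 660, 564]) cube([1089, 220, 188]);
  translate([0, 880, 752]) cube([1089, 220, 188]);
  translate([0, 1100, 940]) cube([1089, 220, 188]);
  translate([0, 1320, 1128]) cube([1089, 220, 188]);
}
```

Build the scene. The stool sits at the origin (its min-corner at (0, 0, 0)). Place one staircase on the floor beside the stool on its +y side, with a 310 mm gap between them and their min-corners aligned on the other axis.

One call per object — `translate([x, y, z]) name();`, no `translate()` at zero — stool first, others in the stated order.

stool();
translate([0, 582, 0]) staircase();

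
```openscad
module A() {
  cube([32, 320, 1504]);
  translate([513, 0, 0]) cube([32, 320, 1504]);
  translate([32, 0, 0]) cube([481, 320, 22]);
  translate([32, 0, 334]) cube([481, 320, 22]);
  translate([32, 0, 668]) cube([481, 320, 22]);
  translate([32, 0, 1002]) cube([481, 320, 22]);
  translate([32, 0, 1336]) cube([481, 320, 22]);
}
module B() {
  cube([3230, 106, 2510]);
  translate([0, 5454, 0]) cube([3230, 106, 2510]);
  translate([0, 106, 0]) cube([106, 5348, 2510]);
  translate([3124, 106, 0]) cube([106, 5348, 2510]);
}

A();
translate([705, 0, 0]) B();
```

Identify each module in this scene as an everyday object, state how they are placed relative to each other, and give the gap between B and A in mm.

A is a bookshelf. B is a house frame. The house frame is on the floor beside the bookshelf on its +x side. The gap between the house frame and the bookshelf is 160 mm.

The house frame's nearest face is 160 mm from the bookshelf's +x face.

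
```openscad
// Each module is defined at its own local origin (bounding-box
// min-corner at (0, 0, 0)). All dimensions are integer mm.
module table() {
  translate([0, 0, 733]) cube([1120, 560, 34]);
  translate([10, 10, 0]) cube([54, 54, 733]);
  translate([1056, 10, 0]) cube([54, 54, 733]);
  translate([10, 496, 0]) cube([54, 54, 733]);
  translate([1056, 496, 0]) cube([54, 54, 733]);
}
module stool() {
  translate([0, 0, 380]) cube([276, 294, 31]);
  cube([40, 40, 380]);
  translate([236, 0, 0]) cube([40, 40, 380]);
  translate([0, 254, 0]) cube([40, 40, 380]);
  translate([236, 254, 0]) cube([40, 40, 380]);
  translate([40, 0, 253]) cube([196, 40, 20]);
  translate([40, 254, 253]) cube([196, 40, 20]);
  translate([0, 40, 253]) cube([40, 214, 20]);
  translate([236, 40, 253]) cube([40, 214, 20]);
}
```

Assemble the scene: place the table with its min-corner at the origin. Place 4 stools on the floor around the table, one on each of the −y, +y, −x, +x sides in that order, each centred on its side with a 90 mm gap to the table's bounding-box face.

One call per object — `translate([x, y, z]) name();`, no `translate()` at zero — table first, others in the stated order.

table();
translate([422, -384, 0]) stool();
translate([422, 650, 0]) stool();
translate([-366, 133, 0]) stool();
translate([1210, 133, 0]) stool();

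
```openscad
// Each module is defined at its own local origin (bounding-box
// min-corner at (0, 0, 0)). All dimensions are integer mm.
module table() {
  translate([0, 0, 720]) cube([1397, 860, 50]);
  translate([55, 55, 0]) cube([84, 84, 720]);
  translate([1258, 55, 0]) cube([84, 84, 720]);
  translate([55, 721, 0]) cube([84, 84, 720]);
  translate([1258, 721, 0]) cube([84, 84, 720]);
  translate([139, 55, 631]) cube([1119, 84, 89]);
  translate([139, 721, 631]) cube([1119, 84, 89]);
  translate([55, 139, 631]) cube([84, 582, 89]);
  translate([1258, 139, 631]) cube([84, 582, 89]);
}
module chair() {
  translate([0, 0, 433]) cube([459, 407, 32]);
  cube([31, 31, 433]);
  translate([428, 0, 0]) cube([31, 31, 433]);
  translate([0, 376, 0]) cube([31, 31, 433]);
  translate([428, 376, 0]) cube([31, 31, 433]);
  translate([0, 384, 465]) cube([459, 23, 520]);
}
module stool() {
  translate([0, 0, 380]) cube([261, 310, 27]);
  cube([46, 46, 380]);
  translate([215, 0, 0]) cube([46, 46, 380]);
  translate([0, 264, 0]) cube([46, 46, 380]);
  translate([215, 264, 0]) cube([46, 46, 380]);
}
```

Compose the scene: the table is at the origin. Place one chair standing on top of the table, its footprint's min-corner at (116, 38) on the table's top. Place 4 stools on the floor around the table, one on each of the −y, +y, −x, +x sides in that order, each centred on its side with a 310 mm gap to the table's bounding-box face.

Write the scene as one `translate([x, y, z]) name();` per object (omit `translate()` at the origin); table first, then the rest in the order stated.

table();
translate([116, 38, 770]) chair();
translate([568, -620, 0]) stool();
translate([568, 1170, 0]) stool();
translate([-571, 275, 0]) stool();
translate([1707, 275, 0]) stool();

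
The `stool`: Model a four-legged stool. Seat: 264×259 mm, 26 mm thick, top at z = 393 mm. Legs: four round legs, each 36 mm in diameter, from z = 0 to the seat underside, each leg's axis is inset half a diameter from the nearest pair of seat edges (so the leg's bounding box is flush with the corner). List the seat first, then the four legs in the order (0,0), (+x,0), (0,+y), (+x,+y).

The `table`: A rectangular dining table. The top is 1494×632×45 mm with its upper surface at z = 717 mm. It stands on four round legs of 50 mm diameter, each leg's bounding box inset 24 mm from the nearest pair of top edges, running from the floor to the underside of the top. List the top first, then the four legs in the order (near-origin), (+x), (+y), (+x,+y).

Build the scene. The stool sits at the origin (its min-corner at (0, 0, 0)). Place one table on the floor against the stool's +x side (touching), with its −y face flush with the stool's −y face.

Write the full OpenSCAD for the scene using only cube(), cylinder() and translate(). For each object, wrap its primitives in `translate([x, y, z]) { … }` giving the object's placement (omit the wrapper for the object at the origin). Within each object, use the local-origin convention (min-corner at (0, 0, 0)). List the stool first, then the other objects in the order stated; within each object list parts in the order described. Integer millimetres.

translate([0, 0, 367]) cube([264, 259, 26]);
translate([18, 18, 0]) cylinder(h = 367, r = 18);
translate([246, 18, 0]) cylinder(h = 367, r = 18);
translate([18, 241, 0]) cylinder(h = 367, r = 18);
translate([246, 241, 0]) cylinder(h = 367, r = 18);
translate([264, 0, 0]) {
  translate([0, 0, 672]) cube([1494, 632, 45]);
  translate([49, 49, 0]) cylinder(h = 672, r = 25);
  translate([1445, 49, 0]) cylinder(h = 672, r = 25);
  translate([49, 583, 0]) cylinder(h = 672, r = 25);
  translate([1445, 583, 0]) cylinder(h = 672, r = 25);
}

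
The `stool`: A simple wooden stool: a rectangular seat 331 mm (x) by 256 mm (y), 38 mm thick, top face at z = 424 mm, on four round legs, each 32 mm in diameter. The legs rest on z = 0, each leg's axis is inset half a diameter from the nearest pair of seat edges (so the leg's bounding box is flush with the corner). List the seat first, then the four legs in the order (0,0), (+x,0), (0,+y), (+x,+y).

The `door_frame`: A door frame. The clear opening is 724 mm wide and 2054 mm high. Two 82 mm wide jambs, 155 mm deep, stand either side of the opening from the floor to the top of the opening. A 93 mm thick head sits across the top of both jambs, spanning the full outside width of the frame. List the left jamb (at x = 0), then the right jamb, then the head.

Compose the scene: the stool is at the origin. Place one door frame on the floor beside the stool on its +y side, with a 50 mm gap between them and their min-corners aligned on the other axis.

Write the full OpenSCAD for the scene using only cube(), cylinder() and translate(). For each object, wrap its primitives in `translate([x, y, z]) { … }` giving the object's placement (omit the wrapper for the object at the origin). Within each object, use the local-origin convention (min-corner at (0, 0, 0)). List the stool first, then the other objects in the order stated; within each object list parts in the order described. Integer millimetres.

translate([0, 0, 386]) cube([331, 256, 38]);
translate([16, 16, 0]) cylinder(h = 386, r = 16);
translate([315, 16, 0]) cylinder(h = 386, r = 16);
translate([16, 240, 0]) cylinder(h = 386, r = 16);
translate([315, 240, 0]) cylinder(h = 386, r = 16);
translate([0, 306, 0]) {
  cube([82, 155, 2054]);
  translate([806, 0, 0]) cube([82, 155, 2054]);
  translate([0, 0, 2054]) cube([888, 155, 93]);
}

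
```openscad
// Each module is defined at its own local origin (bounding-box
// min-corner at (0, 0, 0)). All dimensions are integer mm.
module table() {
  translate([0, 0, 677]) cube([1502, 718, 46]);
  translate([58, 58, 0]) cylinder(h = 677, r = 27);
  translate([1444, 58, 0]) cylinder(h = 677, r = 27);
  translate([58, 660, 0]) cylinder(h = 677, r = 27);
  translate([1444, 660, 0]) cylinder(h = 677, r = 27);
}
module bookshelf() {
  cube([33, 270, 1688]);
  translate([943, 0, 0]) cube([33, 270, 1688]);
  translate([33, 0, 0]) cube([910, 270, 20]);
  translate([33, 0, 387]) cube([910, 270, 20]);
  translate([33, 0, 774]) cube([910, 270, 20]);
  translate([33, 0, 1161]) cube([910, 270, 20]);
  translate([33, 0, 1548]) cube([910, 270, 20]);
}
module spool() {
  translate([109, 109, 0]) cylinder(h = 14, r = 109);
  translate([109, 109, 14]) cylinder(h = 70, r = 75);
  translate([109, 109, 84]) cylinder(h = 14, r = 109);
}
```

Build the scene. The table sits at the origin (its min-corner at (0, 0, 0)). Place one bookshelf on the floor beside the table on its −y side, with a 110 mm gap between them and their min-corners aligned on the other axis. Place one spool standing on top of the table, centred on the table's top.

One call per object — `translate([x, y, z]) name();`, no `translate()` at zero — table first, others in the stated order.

table();
translate([0, -380, 0]) bookshelf();
translate([642, 250, 723]) spool();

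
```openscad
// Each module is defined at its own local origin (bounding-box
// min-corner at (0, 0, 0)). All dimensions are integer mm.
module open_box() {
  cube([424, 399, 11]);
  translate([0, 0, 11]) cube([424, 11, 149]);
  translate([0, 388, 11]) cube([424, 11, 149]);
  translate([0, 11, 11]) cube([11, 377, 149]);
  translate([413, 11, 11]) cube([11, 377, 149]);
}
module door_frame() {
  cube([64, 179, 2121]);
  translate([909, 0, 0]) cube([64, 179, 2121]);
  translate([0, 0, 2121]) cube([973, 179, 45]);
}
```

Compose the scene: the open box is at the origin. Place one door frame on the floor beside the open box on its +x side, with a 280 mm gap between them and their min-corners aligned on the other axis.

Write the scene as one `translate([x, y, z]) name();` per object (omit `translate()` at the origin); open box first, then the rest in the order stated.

open_box();
translate([704, 0, 0]) door_frame();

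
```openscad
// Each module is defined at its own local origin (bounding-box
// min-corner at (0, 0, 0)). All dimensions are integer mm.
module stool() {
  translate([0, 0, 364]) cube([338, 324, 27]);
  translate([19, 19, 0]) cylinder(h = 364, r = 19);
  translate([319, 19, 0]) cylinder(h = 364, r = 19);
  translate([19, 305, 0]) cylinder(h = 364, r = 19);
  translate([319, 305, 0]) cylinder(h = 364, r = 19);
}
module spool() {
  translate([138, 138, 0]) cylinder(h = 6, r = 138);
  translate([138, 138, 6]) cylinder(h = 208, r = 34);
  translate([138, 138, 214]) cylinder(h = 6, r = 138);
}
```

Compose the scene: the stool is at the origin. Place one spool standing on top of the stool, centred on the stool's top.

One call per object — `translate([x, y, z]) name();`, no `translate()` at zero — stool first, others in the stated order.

stool();
translate([31, 24, 391]) spool();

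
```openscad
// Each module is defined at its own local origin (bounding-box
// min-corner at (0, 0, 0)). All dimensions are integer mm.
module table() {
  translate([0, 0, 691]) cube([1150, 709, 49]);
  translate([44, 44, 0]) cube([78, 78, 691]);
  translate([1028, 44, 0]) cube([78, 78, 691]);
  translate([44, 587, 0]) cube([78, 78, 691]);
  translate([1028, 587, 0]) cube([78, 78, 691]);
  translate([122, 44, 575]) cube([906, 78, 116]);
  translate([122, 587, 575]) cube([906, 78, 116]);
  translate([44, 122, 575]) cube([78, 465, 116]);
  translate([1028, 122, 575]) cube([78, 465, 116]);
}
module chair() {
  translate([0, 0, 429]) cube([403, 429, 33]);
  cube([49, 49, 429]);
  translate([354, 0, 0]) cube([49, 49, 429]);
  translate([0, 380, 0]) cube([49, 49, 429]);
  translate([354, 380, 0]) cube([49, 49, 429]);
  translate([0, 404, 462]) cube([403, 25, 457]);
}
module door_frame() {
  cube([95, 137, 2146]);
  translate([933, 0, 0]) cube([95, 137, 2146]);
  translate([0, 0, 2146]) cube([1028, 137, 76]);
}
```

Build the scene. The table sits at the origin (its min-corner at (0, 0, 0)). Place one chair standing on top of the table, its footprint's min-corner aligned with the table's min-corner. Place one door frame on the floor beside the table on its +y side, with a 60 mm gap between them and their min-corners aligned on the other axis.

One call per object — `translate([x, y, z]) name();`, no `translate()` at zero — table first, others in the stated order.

table();
translate([0, 0, 740]) chair();
translate([0, 769, 0]) door_frame();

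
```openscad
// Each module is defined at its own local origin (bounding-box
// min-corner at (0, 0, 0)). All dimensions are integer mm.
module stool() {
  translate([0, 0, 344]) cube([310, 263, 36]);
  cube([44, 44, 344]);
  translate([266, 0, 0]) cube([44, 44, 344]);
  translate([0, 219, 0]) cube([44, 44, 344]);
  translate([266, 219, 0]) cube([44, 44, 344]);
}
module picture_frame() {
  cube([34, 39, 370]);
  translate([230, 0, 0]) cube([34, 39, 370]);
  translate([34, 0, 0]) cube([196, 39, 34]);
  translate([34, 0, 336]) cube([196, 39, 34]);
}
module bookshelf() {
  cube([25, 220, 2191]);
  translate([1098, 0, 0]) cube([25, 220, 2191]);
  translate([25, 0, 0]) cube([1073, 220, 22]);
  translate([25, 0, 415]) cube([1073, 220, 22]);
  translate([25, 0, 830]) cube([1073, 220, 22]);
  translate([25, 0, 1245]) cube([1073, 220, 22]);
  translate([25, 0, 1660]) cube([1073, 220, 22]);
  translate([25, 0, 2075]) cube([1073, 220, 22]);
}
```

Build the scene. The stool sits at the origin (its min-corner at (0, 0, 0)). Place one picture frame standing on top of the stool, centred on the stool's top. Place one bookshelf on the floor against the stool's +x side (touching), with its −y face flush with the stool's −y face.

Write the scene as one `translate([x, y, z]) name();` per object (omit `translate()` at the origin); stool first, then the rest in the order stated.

stool();
translate([23, 112, 380]) picture_frame();
translate([310, 0, 0]) bookshelf();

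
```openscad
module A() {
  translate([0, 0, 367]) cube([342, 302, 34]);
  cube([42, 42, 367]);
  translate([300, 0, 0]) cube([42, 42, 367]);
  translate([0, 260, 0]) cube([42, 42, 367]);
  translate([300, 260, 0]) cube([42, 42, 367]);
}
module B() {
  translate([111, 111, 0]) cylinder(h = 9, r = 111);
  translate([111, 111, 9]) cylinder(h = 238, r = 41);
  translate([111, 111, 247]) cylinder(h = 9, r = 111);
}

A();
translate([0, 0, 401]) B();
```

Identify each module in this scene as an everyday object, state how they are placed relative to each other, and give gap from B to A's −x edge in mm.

The spool's min-x is at 0; the stool's min-x is 0; gap = 0 mm.

A is a stool. B is a spool. The spool is on top of the stool. The gap from the spool to the stool's −x edge is 0 mm.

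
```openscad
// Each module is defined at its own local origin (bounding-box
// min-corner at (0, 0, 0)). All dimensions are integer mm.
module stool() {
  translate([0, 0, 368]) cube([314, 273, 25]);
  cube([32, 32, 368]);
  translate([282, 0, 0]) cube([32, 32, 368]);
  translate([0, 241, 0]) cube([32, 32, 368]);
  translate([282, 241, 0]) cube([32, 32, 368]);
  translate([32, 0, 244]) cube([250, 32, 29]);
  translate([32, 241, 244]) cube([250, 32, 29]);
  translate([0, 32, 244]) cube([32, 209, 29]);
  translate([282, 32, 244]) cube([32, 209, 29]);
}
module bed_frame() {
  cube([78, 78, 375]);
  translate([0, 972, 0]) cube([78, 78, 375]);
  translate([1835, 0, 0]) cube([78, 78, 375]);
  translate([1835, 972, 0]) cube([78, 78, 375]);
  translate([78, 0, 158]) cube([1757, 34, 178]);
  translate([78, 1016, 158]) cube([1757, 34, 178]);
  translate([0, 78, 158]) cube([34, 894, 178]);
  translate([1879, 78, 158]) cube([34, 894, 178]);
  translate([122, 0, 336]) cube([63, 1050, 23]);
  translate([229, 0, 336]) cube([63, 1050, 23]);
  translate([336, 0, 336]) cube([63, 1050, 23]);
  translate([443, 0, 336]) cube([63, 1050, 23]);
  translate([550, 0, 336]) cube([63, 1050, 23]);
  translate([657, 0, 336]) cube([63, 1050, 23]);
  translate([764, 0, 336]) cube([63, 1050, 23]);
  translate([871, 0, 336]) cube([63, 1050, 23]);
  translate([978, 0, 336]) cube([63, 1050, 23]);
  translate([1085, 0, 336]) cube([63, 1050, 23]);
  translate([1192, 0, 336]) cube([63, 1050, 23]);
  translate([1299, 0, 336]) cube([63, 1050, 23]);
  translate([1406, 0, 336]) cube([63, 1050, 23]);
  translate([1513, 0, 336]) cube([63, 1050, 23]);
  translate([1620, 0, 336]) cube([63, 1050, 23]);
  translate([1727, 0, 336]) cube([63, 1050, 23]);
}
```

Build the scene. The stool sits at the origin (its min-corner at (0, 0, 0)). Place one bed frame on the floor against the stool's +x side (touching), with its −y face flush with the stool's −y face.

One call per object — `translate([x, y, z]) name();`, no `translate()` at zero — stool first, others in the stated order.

stool();
translate([314, 0, 0]) bed_frame();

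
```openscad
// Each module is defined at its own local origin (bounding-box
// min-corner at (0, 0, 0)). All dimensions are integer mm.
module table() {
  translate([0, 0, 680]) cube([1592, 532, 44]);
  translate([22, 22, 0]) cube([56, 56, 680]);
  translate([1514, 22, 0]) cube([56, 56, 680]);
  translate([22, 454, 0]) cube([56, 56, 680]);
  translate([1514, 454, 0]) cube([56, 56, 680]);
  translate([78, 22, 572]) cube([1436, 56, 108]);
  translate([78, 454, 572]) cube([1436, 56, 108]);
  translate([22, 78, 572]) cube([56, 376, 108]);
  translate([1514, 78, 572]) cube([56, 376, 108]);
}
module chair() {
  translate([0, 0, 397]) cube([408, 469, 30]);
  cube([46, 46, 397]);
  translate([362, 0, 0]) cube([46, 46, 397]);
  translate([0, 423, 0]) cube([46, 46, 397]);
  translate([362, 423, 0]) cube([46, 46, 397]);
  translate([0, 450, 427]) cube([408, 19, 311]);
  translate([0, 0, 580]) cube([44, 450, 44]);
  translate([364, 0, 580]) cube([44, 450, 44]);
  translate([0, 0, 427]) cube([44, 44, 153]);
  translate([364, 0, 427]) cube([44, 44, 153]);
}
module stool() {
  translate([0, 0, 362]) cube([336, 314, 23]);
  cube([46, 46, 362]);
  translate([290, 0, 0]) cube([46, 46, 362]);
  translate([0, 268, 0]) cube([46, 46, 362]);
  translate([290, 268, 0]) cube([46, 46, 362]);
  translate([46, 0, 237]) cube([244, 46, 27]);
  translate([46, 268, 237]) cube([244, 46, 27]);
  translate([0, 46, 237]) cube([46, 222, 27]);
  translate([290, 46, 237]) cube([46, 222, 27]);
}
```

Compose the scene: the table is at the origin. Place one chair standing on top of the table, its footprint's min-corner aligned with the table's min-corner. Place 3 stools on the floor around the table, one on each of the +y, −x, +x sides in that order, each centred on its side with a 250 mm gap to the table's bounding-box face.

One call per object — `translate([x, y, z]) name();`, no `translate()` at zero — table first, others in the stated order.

table();
translate([0, 0, 724]) chair();
translate([628, 782, 0]) stool();
translate([-586, 109, 0]) stool();
translate([1842, 109, 0]) stool();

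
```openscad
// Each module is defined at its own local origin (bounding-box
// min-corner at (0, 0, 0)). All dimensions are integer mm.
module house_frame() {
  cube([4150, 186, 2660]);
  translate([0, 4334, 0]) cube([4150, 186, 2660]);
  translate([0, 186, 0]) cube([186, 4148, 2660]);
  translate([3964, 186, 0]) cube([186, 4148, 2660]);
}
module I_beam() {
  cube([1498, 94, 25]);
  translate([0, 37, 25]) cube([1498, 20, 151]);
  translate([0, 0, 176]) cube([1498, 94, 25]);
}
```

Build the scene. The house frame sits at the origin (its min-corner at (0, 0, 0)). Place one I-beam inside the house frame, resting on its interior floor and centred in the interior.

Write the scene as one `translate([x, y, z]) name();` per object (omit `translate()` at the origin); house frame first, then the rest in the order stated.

house_frame();
translate([1326, 2213, 0]) I_beam();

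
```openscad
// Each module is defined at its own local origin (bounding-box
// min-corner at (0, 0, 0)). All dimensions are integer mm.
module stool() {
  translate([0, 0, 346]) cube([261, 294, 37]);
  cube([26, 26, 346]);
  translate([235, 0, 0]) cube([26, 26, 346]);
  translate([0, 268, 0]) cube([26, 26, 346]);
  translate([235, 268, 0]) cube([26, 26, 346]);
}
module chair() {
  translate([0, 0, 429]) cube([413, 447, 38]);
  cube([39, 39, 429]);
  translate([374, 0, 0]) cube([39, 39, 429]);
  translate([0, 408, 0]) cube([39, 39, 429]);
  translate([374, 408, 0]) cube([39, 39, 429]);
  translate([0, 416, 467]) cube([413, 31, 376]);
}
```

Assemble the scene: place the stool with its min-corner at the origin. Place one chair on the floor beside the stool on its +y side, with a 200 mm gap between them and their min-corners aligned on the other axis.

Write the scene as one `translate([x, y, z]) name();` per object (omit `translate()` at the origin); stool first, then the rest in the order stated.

stool();
translate([0, 494, 0]) chair();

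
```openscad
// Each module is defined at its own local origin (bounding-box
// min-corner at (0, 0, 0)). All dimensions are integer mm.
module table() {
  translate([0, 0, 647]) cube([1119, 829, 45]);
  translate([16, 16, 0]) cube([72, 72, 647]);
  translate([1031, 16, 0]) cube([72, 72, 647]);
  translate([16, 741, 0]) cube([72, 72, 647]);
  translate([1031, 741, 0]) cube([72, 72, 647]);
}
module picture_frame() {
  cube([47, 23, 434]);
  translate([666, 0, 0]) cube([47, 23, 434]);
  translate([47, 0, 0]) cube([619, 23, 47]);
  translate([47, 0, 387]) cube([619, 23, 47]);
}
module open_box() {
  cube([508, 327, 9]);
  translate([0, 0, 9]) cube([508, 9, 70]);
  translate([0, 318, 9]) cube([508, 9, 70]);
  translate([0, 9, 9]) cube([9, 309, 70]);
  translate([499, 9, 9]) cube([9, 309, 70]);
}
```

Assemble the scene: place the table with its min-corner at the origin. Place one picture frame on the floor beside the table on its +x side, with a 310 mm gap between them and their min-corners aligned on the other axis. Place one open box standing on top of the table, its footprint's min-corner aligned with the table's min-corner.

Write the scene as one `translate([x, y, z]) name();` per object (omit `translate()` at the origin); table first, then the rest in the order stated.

table();
translate([1429, 0, 0]) picture_frame();
translate([0, 0, 692]) open_box();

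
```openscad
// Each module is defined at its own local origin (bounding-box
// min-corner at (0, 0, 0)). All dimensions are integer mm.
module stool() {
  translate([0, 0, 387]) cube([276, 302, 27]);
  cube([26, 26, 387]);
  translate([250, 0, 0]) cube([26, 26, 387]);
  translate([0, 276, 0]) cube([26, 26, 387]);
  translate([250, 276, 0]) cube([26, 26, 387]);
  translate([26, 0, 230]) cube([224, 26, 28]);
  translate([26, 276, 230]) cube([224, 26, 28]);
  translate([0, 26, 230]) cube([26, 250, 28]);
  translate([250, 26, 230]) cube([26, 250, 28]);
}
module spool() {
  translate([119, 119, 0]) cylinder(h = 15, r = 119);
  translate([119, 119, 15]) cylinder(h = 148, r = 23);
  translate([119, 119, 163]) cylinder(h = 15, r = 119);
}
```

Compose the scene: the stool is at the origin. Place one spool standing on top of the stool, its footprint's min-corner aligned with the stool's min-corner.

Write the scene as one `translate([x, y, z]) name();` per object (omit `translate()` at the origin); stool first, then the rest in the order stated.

stool();
translate([0, 0, 414]) spool();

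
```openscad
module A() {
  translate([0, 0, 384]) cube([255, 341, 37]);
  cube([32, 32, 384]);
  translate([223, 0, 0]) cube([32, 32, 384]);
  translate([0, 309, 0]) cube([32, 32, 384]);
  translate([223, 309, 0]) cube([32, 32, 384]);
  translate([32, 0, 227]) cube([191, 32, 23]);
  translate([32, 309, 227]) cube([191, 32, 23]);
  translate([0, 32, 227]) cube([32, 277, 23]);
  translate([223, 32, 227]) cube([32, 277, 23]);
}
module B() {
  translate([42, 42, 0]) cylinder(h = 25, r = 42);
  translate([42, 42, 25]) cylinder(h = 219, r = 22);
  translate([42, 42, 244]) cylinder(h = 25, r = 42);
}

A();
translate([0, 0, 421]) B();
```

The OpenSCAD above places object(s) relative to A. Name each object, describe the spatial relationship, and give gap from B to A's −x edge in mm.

A is a stool. B is a spool. The spool is on top of the stool. The gap from the spool to the stool's −x edge is 0 mm.

The spool's min-x is at 0; the stool's min-x is 0; gap = 0 mm.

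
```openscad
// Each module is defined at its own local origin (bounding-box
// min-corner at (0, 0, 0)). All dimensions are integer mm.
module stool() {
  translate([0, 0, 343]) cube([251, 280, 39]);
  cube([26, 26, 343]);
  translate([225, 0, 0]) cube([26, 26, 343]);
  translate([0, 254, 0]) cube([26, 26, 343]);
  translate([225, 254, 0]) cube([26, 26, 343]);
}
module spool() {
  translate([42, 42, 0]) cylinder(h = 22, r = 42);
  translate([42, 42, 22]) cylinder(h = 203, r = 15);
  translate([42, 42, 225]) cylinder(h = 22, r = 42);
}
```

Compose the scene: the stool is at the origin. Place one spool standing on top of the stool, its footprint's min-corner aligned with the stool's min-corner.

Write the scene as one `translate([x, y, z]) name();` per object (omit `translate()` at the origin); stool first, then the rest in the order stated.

stool();
translate([0, 0, 382]) spool();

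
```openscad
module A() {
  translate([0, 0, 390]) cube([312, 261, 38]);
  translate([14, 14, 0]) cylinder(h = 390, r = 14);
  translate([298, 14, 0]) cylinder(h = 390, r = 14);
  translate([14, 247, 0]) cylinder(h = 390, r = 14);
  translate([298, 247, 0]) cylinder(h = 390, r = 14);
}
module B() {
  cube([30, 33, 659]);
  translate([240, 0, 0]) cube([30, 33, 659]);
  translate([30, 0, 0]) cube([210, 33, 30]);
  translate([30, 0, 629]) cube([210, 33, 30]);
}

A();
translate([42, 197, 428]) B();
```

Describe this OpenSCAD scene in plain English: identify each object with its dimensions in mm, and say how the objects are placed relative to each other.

A is a four-legged stool. The seat is a 312×261×38 mm slab whose top surface is at z = 428 mm; four round legs, each 28 mm in diameter, run from the floor (z = 0) to the underside of the seat, each leg's axis is inset half a diameter from the nearest pair of seat edges (so the leg's bounding box is flush with the corner).

B is a rectangular picture frame lying in the x–z plane (depth along y). The opening is 210 mm wide (x) by 599 mm tall (z), surrounded by a border 30 mm wide on all four sides. The frame is 33 mm deep and is made of two full-height vertical stiles with two horizontal rails fitted between them.

The picture frame is on top of the stool.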